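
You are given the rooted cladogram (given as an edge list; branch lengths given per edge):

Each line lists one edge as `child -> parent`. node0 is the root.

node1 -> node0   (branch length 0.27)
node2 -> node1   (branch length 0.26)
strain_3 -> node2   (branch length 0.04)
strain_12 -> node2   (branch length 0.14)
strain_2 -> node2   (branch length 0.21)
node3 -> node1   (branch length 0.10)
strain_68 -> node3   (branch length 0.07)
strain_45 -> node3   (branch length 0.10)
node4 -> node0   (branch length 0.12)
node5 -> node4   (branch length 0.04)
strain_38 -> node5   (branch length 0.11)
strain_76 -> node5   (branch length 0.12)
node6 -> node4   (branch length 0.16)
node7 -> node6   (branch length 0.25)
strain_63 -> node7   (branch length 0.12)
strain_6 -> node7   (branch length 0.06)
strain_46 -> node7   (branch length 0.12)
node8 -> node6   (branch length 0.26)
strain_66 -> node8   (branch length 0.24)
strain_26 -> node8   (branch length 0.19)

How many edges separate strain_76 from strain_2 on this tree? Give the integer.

6

The MRCA of strain_76 and strain_2 is the root of the tree.
From strain_76 up to that node: 3 branches. From strain_2 up to the same node: 3 branches. Total: 3 + 3 = 6.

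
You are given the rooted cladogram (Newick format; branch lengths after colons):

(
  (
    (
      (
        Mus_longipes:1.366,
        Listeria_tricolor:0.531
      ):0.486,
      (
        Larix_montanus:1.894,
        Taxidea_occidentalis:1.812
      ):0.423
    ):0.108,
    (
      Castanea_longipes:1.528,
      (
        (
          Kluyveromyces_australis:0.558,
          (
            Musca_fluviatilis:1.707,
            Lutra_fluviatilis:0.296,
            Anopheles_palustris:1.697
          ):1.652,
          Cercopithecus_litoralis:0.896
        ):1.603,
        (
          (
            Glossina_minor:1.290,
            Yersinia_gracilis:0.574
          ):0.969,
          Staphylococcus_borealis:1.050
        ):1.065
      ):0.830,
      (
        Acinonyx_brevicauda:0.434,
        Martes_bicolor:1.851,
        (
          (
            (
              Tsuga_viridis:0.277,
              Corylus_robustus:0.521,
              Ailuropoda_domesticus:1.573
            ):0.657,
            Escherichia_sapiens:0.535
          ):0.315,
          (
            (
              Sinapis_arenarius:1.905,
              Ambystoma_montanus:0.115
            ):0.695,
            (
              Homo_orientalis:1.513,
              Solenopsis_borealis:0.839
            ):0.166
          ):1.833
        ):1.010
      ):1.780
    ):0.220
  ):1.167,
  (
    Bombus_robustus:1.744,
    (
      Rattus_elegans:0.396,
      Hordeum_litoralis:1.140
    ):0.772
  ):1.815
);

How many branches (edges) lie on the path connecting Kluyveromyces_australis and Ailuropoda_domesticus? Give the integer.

8

The MRCA of Kluyveromyces_australis and Ailuropoda_domesticus is the node subtending (Castanea_longipes,((Kluyveromyces_australis,(Musca_fluviatilis,Lutra_fluviatilis,Anopheles_palustris),Cercopithecus_litoralis),((Glossina_minor,Yersinia_gracilis),Staphylococcus_borealis)),(Acinonyx_brevicauda,Martes_bicolor,(((Tsuga_viridis,Corylus_robustus,Ailuropoda_domesticus),Escherichia_sapiens),((Sinapis_arenarius,Ambystoma_montanus),(Homo_orientalis,Solenopsis_borealis))))).
From Kluyveromyces_australis up to that node: 3 branches. From Ailuropoda_domesticus up to the same node: 5 branches. Total: 3 + 5 = 8.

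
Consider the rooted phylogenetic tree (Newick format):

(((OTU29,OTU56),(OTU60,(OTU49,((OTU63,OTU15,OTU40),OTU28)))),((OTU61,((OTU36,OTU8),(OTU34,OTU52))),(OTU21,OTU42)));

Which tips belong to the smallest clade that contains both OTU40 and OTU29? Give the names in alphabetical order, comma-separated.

Tracing OTU40: it sits inside (OTU63,OTU15,OTU40).
Tracing OTU29: it sits inside (OTU29,OTU56).
The smallest clade enclosing both is ((OTU29,OTU56),(OTU60,(OTU49,((OTU63,OTU15,OTU40),OTU28)))); the answer is its 8 terminal taxa in alphabetical order.

OTU15, OTU28, OTU29, OTU40, OTU49, OTU56, OTU60, OTU63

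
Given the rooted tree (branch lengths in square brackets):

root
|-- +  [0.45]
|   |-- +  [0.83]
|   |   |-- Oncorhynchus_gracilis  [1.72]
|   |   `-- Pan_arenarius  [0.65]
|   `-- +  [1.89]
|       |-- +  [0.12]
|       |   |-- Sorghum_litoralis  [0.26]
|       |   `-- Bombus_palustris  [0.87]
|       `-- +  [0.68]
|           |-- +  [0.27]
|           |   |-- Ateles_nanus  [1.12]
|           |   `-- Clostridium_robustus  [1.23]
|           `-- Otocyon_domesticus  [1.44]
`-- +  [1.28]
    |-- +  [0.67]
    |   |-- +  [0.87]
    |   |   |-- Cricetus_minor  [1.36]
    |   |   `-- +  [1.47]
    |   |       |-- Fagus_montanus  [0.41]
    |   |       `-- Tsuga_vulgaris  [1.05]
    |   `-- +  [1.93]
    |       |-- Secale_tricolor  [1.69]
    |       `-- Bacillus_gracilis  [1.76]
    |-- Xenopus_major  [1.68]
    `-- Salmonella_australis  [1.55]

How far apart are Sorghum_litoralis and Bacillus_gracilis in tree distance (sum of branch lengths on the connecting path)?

The path runs Sorghum_litoralis → … → MRCA → … → Bacillus_gracilis; the MRCA is the root of the tree.
Branch lengths along that path: 0.26 + 0.12 + 1.89 + 0.45 + 1.28 + 0.67 + 1.93 + 1.76 = 8.36.

8.36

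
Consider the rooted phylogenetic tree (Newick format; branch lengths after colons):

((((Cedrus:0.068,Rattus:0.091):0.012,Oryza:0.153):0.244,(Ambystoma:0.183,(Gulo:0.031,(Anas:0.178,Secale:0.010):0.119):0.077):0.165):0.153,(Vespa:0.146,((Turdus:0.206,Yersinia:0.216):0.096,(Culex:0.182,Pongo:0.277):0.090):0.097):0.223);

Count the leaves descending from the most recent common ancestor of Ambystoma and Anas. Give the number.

4

The MRCA of Ambystoma and Anas is the node subtending (Ambystoma,(Gulo,(Anas,Secale))).
That clade contains 4 terminal taxa: Ambystoma, Anas, Gulo, Secale.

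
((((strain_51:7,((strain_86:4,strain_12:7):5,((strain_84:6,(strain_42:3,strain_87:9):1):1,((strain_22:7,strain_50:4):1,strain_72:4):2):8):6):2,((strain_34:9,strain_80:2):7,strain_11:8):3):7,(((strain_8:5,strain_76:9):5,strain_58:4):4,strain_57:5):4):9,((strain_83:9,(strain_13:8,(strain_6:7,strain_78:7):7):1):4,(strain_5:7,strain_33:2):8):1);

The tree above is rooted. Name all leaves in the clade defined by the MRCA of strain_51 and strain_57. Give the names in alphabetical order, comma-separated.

strain_11, strain_12, strain_22, strain_34, strain_42, strain_50, strain_51, strain_57, strain_58, strain_72, strain_76, strain_8, strain_80, strain_84, strain_86, strain_87

Tracing strain_51: it sits inside (strain_51,((strain_86,strain_12),((strain_84,(strain_42,strain_87)),((strain_22,strain_50),strain_72)))).
Tracing strain_57: it sits inside (((strain_8,strain_76),strain_58),strain_57).
The smallest clade enclosing both is (((strain_51,((strain_86,strain_12),((strain_84,(strain_42,strain_87)),((strain_22,strain_50),strain_72)))),((strain_34,strain_80),strain_11)),(((strain_8,strain_76),strain_58),strain_57)); the answer is its 16 terminal taxa in alphabetical order.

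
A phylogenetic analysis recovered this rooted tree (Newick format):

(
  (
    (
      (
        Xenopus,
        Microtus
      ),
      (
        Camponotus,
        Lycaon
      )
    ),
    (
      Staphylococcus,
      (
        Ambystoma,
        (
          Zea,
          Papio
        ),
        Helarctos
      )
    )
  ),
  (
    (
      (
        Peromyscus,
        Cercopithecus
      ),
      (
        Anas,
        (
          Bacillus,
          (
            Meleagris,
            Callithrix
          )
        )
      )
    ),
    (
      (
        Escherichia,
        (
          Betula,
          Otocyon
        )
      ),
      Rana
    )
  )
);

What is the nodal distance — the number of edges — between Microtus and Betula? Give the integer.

The MRCA of Microtus and Betula is the root of the tree.
From Microtus up to that node: 4 branches. From Betula up to the same node: 5 branches. Total: 4 + 5 = 9.

9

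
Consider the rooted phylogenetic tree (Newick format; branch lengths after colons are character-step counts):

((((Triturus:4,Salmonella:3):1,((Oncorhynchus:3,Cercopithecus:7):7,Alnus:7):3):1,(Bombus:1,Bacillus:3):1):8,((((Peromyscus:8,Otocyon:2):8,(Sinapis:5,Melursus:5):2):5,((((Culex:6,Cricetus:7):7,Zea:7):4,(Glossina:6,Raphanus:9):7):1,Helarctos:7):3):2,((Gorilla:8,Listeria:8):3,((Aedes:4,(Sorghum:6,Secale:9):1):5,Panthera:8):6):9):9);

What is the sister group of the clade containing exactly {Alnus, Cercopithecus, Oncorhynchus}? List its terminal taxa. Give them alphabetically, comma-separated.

Salmonella, Triturus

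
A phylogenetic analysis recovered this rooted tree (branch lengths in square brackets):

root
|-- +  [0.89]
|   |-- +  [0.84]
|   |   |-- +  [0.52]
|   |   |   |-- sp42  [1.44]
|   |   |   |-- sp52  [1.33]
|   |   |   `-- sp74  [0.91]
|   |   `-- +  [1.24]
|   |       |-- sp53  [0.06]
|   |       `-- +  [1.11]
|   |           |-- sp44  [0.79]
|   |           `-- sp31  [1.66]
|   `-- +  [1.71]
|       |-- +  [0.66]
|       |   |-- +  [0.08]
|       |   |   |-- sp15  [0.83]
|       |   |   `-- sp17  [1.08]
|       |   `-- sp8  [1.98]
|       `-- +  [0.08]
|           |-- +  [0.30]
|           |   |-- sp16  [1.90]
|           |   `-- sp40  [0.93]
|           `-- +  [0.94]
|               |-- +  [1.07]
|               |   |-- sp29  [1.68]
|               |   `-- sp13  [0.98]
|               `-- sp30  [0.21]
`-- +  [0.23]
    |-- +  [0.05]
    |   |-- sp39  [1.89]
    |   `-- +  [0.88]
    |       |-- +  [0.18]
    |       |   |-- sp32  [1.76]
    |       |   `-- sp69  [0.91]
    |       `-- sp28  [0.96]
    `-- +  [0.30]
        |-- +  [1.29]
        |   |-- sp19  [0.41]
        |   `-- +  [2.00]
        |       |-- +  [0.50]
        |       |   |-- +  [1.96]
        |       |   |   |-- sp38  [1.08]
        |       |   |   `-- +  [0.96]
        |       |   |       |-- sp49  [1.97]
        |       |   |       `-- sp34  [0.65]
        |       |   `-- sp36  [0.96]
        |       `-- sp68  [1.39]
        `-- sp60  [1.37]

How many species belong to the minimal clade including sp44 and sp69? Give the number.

25

The MRCA of sp44 and sp69 is the root, so the clade is the entire tree.
That clade contains 25 terminal taxa: sp13, sp15, sp16, sp17, sp19, sp28, sp29, sp30, sp31, sp32, sp34, sp36, sp38, sp39, sp40, sp42, sp44, sp49, sp52, sp53, sp60, sp68, sp69, sp74, sp8.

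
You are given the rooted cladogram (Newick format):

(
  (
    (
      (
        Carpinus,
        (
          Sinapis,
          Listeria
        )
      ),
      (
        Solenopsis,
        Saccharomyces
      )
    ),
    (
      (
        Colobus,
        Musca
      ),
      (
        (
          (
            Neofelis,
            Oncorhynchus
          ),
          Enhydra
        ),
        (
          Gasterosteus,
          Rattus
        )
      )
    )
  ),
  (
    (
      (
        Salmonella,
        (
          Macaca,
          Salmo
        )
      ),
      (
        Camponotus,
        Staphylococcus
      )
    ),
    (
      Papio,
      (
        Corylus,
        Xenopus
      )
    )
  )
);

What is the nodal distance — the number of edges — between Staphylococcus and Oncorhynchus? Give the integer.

The MRCA of Staphylococcus and Oncorhynchus is the root of the tree.
From Staphylococcus up to that node: 4 branches. From Oncorhynchus up to the same node: 6 branches. Total: 4 + 6 = 10.

10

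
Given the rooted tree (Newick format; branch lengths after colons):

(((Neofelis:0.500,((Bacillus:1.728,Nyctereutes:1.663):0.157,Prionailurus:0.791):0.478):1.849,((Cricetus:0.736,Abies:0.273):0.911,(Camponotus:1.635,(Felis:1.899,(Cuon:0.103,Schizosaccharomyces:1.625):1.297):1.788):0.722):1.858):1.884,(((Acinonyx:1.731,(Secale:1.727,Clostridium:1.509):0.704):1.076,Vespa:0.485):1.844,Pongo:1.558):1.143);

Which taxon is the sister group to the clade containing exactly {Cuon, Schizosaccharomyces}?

Felis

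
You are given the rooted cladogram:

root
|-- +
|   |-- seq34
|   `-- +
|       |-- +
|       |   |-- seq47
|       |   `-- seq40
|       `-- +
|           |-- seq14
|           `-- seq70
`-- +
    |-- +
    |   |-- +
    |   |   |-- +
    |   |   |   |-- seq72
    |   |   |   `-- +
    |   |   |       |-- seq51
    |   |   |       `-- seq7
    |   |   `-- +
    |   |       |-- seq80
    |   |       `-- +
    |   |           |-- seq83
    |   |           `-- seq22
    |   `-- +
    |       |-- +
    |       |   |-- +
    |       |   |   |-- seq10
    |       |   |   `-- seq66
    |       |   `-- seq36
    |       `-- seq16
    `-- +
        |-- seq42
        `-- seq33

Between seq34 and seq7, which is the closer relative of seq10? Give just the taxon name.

seq7

The MRCA of seq10 and seq7 subtends (((seq72,(seq51,seq7)),(seq80,(seq83,seq22))),(((seq10,seq66),seq36),seq16)) (10 taxa).
The MRCA of seq10 and seq34 is the root, subtending the entire tree (17 taxa).
The first is nested inside the second, so seq10 shares a more recent common ancestor with seq7.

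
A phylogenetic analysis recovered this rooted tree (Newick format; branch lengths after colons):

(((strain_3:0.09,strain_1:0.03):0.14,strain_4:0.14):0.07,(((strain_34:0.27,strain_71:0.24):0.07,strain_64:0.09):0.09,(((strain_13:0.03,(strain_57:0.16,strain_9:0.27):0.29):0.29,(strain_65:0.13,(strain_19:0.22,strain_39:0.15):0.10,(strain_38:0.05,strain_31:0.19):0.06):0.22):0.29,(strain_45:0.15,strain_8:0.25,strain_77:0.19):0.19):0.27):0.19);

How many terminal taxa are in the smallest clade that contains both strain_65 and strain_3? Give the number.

17

The MRCA of strain_65 and strain_3 is the root, so the clade is the entire tree.
That clade contains 17 terminal taxa: strain_1, strain_13, strain_19, strain_3, strain_31, strain_34, strain_38, strain_39, strain_4, strain_45, strain_57, strain_64, strain_65, strain_71, strain_77, strain_8, strain_9.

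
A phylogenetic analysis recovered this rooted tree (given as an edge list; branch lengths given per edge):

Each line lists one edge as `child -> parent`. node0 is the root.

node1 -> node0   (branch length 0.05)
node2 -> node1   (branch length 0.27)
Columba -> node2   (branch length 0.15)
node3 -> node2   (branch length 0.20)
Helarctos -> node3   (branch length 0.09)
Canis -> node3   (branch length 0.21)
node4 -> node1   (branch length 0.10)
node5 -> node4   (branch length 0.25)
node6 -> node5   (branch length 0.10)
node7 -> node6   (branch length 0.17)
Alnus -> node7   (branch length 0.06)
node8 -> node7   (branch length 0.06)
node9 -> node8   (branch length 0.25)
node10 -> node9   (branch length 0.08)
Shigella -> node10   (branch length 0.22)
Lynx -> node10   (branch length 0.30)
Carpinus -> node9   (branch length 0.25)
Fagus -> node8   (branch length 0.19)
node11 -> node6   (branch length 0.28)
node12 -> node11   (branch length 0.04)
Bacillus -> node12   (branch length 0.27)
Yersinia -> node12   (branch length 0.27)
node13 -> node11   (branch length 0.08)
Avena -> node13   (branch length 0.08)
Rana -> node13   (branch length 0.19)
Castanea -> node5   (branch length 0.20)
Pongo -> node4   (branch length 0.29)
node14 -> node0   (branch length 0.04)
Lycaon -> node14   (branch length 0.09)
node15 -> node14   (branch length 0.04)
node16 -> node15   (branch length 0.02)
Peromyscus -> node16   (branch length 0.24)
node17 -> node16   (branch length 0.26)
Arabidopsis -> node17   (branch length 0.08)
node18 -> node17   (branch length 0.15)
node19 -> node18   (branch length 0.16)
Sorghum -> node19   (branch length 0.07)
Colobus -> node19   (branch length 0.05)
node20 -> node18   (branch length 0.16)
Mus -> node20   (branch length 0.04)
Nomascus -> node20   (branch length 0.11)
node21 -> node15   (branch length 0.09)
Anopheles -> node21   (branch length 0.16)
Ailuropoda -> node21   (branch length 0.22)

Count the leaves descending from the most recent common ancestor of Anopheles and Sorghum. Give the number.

The MRCA of Anopheles and Sorghum is the node subtending ((Peromyscus,(Arabidopsis,((Sorghum,Colobus),(Mus,Nomascus)))),(Anopheles,Ailuropoda)).
That clade contains 8 terminal taxa: Ailuropoda, Anopheles, Arabidopsis, Colobus, Mus, Nomascus, Peromyscus, Sorghum.

8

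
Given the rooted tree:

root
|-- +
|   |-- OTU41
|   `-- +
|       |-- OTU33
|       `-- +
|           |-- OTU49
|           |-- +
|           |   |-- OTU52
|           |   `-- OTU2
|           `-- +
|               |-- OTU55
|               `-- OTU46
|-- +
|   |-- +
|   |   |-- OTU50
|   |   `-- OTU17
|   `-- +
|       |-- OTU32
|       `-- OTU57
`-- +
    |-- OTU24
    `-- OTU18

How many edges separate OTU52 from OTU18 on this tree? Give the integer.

7

The MRCA of OTU52 and OTU18 is the root of the tree.
From OTU52 up to that node: 5 branches. From OTU18 up to the same node: 2 branches. Total: 5 + 2 = 7.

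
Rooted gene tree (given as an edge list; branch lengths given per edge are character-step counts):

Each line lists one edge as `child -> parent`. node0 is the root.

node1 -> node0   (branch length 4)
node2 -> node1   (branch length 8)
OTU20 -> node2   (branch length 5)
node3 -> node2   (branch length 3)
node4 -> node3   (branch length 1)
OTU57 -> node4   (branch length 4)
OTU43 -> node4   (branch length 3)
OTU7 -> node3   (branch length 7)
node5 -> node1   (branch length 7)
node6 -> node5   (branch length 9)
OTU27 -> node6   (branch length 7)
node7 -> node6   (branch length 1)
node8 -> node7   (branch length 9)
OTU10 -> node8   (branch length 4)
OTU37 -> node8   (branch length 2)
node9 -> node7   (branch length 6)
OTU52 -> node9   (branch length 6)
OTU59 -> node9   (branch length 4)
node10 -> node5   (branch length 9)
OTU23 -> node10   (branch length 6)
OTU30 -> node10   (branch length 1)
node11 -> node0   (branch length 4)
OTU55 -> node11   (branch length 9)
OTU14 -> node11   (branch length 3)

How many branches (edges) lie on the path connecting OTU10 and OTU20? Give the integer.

7

The MRCA of OTU10 and OTU20 is the node subtending ((OTU20,((OTU57,OTU43),OTU7)),((OTU27,((OTU10,OTU37),(OTU52,OTU59))),(OTU23,OTU30))).
From OTU10 up to that node: 5 branches. From OTU20 up to the same node: 2 branches. Total: 5 + 2 = 7.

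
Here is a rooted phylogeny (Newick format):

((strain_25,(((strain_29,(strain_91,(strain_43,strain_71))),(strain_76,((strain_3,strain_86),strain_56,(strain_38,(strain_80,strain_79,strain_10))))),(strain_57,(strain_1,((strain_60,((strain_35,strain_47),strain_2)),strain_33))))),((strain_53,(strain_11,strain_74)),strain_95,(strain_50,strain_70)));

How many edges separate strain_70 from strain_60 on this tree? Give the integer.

The MRCA of strain_70 and strain_60 is the root of the tree.
From strain_70 up to that node: 3 branches. From strain_60 up to the same node: 7 branches. Total: 3 + 7 = 10.

10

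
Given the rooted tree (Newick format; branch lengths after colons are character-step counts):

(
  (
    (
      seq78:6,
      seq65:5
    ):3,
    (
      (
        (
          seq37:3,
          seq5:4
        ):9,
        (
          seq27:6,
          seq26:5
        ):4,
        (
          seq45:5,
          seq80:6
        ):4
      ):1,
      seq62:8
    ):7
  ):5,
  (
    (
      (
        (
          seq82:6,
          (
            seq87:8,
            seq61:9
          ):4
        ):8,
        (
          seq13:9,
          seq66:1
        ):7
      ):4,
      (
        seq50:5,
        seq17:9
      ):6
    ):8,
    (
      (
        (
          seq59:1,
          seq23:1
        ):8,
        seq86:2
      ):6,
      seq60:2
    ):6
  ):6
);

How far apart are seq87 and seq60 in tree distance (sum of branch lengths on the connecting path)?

The path runs seq87 → … → MRCA → … → seq60; the MRCA is the node subtending ((((seq82,(seq87,seq61)),(seq13,seq66)),(seq50,seq17)),(((seq59,seq23),seq86),seq60)).
Branch lengths along that path: 8 + 4 + 8 + 4 + 8 + 6 + 2 = 40.

40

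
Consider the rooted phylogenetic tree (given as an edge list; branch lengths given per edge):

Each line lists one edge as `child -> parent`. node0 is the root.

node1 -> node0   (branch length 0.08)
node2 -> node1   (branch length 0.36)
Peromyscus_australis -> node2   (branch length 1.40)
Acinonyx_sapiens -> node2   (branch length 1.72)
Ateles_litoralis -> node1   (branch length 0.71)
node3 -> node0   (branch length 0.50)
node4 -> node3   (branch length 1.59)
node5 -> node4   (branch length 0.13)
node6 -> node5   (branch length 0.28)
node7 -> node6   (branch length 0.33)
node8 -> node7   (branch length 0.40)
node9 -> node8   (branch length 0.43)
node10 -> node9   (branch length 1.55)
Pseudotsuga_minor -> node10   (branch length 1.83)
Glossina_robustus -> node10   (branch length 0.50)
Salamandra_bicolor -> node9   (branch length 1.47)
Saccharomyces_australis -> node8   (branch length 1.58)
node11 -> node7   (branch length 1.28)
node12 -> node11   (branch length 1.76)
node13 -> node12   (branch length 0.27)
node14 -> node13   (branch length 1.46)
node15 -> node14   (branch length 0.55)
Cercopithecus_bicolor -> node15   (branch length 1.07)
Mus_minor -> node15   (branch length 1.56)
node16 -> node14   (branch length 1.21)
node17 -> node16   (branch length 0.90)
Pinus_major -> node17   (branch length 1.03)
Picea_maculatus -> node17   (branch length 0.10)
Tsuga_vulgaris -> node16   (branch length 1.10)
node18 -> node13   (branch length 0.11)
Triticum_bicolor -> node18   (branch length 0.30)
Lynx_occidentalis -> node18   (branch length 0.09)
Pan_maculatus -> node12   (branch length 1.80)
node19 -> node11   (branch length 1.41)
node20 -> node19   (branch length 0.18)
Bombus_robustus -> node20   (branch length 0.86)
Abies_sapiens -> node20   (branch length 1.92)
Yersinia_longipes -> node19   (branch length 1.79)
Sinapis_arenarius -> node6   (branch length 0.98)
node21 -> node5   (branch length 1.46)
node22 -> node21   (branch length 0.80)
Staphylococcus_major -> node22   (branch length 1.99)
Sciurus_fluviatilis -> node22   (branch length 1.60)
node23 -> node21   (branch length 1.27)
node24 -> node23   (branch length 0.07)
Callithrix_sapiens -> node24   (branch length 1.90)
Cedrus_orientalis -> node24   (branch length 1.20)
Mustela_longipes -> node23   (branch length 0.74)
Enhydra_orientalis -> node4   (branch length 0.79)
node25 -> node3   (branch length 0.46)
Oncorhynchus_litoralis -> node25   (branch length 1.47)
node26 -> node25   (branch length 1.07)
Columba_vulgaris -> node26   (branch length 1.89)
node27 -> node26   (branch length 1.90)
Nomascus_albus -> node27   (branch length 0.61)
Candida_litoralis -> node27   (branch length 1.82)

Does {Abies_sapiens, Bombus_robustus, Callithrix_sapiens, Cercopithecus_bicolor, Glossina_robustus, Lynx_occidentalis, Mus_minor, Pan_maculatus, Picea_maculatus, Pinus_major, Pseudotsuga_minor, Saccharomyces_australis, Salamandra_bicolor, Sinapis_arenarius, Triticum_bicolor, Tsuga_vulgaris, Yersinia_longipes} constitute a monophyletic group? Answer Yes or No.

No

The MRCA of the listed taxa subtends ((((((Pseudotsuga_minor,Glossina_robustus),Salamandra_bicolor),Saccharomyces_australis),(((((Cercopithecus_bicolor,Mus_minor),((Pinus_major,Picea_maculatus),Tsuga_vulgaris)),(Triticum_bicolor,Lynx_occidentalis)),Pan_maculatus),((Bombus_robustus,Abies_sapiens),Yersinia_longipes))),Sinapis_arenarius),((Staphylococcus_major,Sciurus_fluviatilis),((Callithrix_sapiens,Cedrus_orientalis),Mustela_longipes))).
That clade also contains Cedrus_orientalis, Mustela_longipes, Sciurus_fluviatilis, Staphylococcus_major, which are not in the proposed group, so the group is not monophyletic.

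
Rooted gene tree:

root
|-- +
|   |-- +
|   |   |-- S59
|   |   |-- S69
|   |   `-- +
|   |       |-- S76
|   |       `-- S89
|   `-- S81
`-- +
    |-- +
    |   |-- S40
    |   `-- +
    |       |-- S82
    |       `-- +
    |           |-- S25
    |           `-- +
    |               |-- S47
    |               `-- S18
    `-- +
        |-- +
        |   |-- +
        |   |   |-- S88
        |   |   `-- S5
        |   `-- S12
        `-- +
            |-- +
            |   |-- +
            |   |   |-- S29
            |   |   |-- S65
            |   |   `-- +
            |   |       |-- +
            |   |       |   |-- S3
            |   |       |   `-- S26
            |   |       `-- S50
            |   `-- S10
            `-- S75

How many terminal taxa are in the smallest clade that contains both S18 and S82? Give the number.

The MRCA of S18 and S82 is the node subtending (S82,(S25,(S47,S18))).
That clade contains 4 terminal taxa: S18, S25, S47, S82.

4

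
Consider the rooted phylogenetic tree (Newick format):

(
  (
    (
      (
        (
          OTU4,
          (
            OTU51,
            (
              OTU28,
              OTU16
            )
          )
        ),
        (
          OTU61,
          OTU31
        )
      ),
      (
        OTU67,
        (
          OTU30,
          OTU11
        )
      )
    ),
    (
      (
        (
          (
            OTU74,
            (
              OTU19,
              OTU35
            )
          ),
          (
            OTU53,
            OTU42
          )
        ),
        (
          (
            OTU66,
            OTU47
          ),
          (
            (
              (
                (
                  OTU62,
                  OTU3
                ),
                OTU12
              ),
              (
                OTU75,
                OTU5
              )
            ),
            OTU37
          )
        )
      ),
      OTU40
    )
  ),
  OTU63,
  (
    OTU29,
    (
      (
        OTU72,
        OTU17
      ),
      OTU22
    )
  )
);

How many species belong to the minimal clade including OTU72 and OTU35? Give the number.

The MRCA of OTU72 and OTU35 is the root, so the clade is the entire tree.
That clade contains 28 terminal taxa: OTU11, OTU12, OTU16, OTU17, OTU19, OTU22, OTU28, OTU29, OTU3, OTU30, OTU31, OTU35, OTU37, OTU4, OTU40, OTU42, OTU47, OTU5, OTU51, OTU53, OTU61, OTU62, OTU63, OTU66, OTU67, OTU72, OTU74, OTU75.

28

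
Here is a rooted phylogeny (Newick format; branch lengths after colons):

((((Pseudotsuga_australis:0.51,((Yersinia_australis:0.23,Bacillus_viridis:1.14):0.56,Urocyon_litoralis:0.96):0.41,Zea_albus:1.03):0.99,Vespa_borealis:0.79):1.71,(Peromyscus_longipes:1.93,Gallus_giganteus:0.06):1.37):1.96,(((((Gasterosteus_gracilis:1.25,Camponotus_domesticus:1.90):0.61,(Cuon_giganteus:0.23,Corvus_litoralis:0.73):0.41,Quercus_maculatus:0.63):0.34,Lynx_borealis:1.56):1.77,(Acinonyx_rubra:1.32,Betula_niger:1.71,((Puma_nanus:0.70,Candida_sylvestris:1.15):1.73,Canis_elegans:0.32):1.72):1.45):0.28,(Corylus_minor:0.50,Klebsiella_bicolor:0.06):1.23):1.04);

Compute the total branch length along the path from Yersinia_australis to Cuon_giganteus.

The path runs Yersinia_australis → … → MRCA → … → Cuon_giganteus; the MRCA is the root of the tree.
Branch lengths along that path: 0.23 + 0.56 + 0.41 + 0.99 + 1.71 + 1.96 + 1.04 + 0.28 + 1.77 + 0.34 + 0.41 + 0.23 = 9.93.

9.93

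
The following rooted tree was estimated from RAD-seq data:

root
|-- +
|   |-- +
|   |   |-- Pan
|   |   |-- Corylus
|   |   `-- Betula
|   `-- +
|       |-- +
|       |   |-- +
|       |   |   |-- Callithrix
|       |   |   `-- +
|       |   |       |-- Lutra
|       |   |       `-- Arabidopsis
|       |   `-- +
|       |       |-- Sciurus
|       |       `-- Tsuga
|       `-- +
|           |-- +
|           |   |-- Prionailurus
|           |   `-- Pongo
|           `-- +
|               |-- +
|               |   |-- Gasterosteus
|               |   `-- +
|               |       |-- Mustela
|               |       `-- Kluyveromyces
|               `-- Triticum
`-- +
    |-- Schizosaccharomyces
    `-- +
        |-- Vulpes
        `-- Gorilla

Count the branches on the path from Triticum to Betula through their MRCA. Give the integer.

6

The MRCA of Triticum and Betula is the node subtending ((Pan,Corylus,Betula),(((Callithrix,(Lutra,Arabidopsis)),(Sciurus,Tsuga)),((Prionailurus,Pongo),((Gasterosteus,(Mustela,Kluyveromyces)),Triticum)))).
From Triticum up to that node: 4 branches. From Betula up to the same node: 2 branches. Total: 4 + 2 = 6.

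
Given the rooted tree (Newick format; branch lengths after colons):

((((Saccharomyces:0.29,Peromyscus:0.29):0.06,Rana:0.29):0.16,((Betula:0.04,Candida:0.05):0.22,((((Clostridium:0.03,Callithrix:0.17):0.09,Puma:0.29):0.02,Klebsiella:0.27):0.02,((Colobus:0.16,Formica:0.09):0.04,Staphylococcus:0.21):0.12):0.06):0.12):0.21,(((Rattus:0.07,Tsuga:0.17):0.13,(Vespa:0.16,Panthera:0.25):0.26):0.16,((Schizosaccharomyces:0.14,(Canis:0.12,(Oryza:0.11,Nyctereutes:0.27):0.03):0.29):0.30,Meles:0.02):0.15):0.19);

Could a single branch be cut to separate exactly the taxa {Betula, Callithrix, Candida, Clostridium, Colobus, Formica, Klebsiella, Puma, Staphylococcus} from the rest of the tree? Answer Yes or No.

The most recent common ancestor of these taxa subtends ((Betula,Candida),((((Clostridium,Callithrix),Puma),Klebsiella),((Colobus,Formica),Staphylococcus))).
That clade has exactly 9 tips — every listed taxon and nothing else — so the group is monophyletic.

Yes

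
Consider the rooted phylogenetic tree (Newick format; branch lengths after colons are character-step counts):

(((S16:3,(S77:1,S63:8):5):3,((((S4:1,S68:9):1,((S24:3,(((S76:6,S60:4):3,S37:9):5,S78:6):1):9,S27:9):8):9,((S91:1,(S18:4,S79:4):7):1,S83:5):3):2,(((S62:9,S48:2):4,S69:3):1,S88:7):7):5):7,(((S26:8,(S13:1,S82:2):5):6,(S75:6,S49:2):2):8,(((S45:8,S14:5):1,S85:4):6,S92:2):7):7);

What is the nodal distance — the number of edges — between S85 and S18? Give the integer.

The MRCA of S85 and S18 is the root of the tree.
From S85 up to that node: 4 branches. From S18 up to the same node: 7 branches. Total: 4 + 7 = 11.

11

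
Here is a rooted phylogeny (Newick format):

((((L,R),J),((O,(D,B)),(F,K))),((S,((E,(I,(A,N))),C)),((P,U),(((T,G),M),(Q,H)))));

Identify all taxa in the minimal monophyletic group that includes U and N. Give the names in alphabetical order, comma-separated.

Tracing U: it sits inside (P,U).
Tracing N: it sits inside (A,N).
The smallest clade enclosing both is ((S,((E,(I,(A,N))),C)),((P,U),(((T,G),M),(Q,H)))); the answer is its 13 terminal taxa in alphabetical order.

A, C, E, G, H, I, M, N, P, Q, S, T, U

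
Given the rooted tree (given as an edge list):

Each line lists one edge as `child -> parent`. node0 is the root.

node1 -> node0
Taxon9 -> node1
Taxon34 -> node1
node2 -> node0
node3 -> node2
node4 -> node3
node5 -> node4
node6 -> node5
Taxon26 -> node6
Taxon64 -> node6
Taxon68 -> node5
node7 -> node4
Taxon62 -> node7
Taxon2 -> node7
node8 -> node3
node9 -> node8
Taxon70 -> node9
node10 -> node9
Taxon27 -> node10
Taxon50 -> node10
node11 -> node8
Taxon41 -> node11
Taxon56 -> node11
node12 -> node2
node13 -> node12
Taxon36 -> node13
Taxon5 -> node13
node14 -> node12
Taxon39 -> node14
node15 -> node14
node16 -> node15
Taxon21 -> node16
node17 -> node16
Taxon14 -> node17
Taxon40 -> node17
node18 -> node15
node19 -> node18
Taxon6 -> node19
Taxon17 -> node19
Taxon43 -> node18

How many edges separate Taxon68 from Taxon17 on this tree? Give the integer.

The MRCA of Taxon68 and Taxon17 is the node subtending (((((Taxon26,Taxon64),Taxon68),(Taxon62,Taxon2)),((Taxon70,(Taxon27,Taxon50)),(Taxon41,Taxon56))),((Taxon36,Taxon5),(Taxon39,((Taxon21,(Taxon14,Taxon40)),((Taxon6,Taxon17),Taxon43))))).
From Taxon68 up to that node: 4 branches. From Taxon17 up to the same node: 6 branches. Total: 4 + 6 = 10.

10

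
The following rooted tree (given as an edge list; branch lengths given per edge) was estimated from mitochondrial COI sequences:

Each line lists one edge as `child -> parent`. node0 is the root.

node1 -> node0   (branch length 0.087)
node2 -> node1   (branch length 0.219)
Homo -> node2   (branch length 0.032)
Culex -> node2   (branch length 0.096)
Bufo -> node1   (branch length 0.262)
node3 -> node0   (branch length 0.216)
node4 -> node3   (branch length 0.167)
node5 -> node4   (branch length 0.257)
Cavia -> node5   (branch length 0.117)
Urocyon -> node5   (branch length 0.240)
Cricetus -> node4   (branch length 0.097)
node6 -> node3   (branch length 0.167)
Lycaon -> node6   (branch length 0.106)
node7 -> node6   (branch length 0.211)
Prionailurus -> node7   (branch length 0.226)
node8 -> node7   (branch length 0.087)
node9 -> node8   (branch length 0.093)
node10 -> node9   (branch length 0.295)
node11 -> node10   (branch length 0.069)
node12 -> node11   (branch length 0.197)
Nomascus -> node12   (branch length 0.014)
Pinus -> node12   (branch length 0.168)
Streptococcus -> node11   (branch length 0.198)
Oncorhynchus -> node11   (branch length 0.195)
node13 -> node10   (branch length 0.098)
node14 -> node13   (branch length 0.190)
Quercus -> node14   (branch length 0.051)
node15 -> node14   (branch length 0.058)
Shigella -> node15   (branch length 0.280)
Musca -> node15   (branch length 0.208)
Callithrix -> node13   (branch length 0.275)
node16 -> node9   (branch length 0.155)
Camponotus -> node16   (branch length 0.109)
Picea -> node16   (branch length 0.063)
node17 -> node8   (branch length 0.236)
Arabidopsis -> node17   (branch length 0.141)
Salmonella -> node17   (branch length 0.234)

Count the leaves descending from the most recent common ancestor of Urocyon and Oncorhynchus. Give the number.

17

The MRCA of Urocyon and Oncorhynchus is the node subtending (((Cavia,Urocyon),Cricetus),(Lycaon,(Prionailurus,(((((Nomascus,Pinus),Streptococcus,Oncorhynchus),((Quercus,(Shigella,Musca)),Callithrix)),(Camponotus,Picea)),(Arabidopsis,Salmonella))))).
That clade contains 17 terminal taxa: Arabidopsis, Callithrix, Camponotus, Cavia, Cricetus, Lycaon, Musca, Nomascus, Oncorhynchus, Picea, Pinus, Prionailurus, Quercus, Salmonella, Shigella, Streptococcus, Urocyon.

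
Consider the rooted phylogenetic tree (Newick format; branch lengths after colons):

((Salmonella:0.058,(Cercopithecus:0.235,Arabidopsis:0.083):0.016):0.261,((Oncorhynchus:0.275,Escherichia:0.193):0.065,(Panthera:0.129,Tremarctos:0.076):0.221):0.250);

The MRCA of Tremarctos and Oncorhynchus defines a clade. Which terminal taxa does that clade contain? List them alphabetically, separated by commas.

Tracing Tremarctos: it sits inside (Panthera,Tremarctos).
Tracing Oncorhynchus: it sits inside (Oncorhynchus,Escherichia).
The smallest clade enclosing both is ((Oncorhynchus,Escherichia),(Panthera,Tremarctos)); the answer is its 4 terminal taxa in alphabetical order.

Escherichia, Oncorhynchus, Panthera, Tremarctos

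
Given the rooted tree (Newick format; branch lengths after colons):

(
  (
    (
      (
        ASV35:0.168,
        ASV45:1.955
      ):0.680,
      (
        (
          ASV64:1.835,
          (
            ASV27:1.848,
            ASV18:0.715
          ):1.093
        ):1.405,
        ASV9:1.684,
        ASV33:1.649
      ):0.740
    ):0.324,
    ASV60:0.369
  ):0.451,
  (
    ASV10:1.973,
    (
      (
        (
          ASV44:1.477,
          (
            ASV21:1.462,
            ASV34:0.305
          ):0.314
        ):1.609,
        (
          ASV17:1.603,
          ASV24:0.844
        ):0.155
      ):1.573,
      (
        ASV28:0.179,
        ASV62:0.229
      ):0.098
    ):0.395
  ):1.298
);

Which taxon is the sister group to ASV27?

ASV18

ASV27 attaches to the tree at the node subtending (ASV27,ASV18).
The other lineage descending from that same node — the sister group — is the single tip ASV18.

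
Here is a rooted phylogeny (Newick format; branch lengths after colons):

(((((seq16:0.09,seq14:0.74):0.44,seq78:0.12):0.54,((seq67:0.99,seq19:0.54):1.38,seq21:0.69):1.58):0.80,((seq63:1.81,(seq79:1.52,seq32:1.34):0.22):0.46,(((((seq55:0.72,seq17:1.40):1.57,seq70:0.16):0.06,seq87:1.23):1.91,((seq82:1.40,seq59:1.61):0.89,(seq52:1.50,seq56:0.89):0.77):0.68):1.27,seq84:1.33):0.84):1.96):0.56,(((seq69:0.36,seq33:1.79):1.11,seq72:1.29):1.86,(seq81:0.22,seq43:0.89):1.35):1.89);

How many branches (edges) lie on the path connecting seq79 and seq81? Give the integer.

The MRCA of seq79 and seq81 is the root of the tree.
From seq79 up to that node: 5 branches. From seq81 up to the same node: 3 branches. Total: 5 + 3 = 8.

8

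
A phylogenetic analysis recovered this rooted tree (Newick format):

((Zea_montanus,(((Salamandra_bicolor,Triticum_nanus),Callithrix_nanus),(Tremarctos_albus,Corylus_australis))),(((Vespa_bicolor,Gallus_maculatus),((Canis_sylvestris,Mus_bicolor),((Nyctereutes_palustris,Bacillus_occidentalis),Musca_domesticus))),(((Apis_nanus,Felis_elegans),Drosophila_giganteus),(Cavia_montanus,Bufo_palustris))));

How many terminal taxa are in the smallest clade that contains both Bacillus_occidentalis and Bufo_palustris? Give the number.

12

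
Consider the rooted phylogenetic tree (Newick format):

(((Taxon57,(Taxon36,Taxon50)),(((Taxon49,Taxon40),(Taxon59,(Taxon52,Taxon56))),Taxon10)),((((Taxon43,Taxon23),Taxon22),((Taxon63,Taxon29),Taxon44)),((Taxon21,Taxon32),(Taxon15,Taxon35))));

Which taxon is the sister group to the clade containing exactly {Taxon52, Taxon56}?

Taxon59

The clade containing exactly {Taxon52, Taxon56} attaches to the tree at the node subtending (Taxon59,(Taxon52,Taxon56)).
The other lineage descending from that same node — the sister group — is the single tip Taxon59.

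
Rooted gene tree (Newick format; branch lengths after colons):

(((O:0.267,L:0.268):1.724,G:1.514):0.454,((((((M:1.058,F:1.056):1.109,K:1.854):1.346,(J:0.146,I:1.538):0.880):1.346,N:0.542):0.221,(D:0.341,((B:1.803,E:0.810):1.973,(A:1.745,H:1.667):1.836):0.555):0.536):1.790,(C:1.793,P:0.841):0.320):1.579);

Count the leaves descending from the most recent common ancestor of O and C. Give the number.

The MRCA of O and C is the root, so the clade is the entire tree.
That clade contains 16 terminal taxa: A, B, C, D, E, F, G, H, I, J, K, L, M, N, O, P.

16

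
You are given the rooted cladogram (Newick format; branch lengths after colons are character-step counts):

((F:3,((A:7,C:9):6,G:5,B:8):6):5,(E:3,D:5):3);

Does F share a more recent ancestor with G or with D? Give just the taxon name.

G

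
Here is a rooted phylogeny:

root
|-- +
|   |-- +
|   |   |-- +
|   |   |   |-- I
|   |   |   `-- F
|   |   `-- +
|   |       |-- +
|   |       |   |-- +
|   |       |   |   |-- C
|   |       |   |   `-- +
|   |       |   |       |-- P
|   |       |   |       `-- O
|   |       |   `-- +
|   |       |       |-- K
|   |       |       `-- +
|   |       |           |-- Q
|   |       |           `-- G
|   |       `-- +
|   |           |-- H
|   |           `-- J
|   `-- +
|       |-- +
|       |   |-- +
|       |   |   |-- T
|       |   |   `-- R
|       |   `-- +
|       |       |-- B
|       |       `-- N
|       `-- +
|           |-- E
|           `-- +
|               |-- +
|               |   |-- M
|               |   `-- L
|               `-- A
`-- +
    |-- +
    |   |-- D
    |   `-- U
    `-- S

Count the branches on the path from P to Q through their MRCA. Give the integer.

6

The MRCA of P and Q is the node subtending ((C,(P,O)),(K,(Q,G))).
From P up to that node: 3 branches. From Q up to the same node: 3 branches. Total: 3 + 3 = 6.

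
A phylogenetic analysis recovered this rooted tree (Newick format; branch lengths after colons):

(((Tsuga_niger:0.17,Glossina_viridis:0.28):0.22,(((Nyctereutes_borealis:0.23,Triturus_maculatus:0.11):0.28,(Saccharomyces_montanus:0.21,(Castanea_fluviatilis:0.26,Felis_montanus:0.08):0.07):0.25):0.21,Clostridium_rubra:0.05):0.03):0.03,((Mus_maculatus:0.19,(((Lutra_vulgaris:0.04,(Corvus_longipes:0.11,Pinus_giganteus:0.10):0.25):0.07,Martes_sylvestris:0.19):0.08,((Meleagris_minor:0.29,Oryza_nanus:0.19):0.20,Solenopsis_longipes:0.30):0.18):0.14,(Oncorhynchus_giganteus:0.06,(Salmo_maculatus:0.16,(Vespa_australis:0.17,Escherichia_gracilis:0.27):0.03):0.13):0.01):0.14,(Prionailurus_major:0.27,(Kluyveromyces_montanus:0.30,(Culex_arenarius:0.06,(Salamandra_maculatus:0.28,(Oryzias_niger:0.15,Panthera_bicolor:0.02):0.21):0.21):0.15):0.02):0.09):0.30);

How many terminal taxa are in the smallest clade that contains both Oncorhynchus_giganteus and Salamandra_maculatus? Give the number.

18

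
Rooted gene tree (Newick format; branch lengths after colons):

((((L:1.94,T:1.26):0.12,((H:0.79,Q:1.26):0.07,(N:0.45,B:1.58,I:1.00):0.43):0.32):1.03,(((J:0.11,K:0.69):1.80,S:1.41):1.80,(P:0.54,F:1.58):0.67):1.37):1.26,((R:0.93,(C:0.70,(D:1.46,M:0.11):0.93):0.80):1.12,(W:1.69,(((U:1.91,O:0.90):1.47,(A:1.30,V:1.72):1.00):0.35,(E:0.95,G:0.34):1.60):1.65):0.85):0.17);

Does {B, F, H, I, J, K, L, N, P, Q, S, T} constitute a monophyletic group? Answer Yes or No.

The most recent common ancestor of these taxa subtends (((L,T),((H,Q),(N,B,I))),(((J,K),S),(P,F))).
That clade has exactly 12 tips — every listed taxon and nothing else — so the group is monophyletic.

Yes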